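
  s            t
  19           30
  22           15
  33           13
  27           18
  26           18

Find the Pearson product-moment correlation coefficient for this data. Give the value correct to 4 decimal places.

-0.7436

n = 5, Σs = 127, Σt = 94, Σs² = 3339, Σt² = 1942, Σst = 2283
nΣst − ΣsΣt = 11415 − 11938 = -523
nΣs² − (Σs)² = 16695 − 16129 = 566; nΣt² − (Σt)² = 9710 − 8836 = 874
r = -523 / √(566 × 874) = -523 / 703.3378 ≈ -0.7436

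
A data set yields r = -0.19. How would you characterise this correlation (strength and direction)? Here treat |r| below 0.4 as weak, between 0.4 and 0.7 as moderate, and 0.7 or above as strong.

weak negative

r = -0.19 < 0 so the relationship is negative.
|r| = 0.19, which falls in the weak range.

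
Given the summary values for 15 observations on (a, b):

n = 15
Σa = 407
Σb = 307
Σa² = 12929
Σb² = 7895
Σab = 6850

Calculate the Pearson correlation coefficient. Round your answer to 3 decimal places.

-0.849

r = (nΣab − ΣaΣb) / √[(nΣa² − (Σa)²)(nΣb² − (Σb)²)]
Numerator: 15×6850 − 407×307 = -22199
Denominator: √[(193935 − 165649)(118425 − 94249)] = √[28286 × 24176] = 26150.3793
r = -22199 / 26150.3793 ≈ -0.849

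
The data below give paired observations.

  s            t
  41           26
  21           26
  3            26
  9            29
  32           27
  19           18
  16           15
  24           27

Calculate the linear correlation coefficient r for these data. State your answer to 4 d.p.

n = 8, Σs = 165, Σt = 194, Σs² = 4429, Σt² = 4876, Σst = 4045
nΣst − ΣsΣt = 32360 − 32010 = 350
nΣs² − (Σs)² = 35432 − 27225 = 8207; nΣt² − (Σt)² = 39008 − 37636 = 1372
r = 350 / √(8207 × 1372) = 350 / 3355.5929 ≈ 0.1043

0.1043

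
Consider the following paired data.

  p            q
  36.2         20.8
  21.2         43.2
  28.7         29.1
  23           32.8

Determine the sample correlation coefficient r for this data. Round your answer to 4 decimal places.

-0.9327

n = 4, Σp = 109.1, Σq = 125.9, Σp² = 3112.57, Σq² = 4221.53, Σpq = 3258.37
nΣpq − ΣpΣq = 13033.48 − 13735.69 = -702.21
nΣp² − (Σp)² = 12450.28 − 11902.81 = 547.47; nΣq² − (Σq)² = 16886.12 − 15850.81 = 1035.31
r = -702.21 / √(547.47 × 1035.31) = -702.21 / 752.8620 ≈ -0.9327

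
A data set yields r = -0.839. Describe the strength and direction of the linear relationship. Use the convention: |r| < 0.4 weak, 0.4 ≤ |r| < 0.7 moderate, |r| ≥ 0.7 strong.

strong negative

r = -0.839 < 0 so the relationship is negative.
|r| = 0.839, which falls in the strong range.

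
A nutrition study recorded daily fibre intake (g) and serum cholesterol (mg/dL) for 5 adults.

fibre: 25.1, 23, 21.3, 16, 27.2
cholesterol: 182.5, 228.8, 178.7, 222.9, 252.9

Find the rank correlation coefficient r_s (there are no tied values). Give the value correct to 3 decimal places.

0.500

Rank fibre: 4, 3, 2, 1, 5
Rank cholesterol: 2, 4, 1, 3, 5
d = rank(fibre) − rank(cholesterol): 2, -1, 1, -2, 0; Σd² = 10
ρ = 1 − 6Σd² / [n(n²−1)] = 1 − 6×10 / (5×24) = 1 − 60/120 ≈ 0.500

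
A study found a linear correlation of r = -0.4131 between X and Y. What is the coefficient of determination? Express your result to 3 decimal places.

0.171

r² = (-0.4131)² = 0.171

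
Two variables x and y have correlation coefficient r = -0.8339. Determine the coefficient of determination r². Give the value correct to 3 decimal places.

0.695

r² = (-0.8339)² = 0.695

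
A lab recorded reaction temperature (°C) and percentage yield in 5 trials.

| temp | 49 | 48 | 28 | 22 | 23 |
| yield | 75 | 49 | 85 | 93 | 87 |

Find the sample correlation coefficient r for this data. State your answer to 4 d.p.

-0.8277

n = 5, Σx = 170, Σy = 389, Σx² = 6502, Σy² = 31469, Σxy = 12454
nΣxy − ΣxΣy = 62270 − 66130 = -3860
nΣx² − (Σx)² = 32510 − 28900 = 3610; nΣy² − (Σy)² = 157345 − 151321 = 6024
r = -3860 / √(3610 × 6024) = -3860 / 4663.3293 ≈ -0.8277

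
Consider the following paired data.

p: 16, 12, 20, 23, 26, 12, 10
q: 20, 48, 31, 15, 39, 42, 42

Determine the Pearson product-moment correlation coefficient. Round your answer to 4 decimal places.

n = 7, Σp = 119, Σq = 237, Σp² = 2249, Σq² = 8939, Σpq = 3799
nΣpq − ΣpΣq = 26593 − 28203 = -1610
nΣp² − (Σp)² = 15743 − 14161 = 1582; nΣq² − (Σq)² = 62573 − 56169 = 6404
r = -1610 / √(1582 × 6404) = -1610 / 3182.9433 ≈ -0.5058

-0.5058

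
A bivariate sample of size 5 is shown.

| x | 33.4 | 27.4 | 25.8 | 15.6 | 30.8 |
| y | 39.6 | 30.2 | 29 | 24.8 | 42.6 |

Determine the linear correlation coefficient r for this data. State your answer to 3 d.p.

0.859

n = 5, Σx = 133, Σy = 166.2, Σx² = 3723.96, Σy² = 5751, Σxy = 4597.28
nΣxy − ΣxΣy = 22986.4 − 22104.6 = 881.8
nΣx² − (Σx)² = 18619.8 − 17689 = 930.8; nΣy² − (Σy)² = 28755 − 27622.44 = 1132.56
r = 881.8 / √(930.8 × 1132.56) = 881.8 / 1026.7360 ≈ 0.859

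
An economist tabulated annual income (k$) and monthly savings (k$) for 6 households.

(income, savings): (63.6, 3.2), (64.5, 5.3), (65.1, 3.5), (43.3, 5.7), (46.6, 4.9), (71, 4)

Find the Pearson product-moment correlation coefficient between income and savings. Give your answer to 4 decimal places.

n = 6, Σx = 354.1, Σy = 26.6, Σx² = 21530.67, Σy² = 123.08, Σxy = 1532.37
nΣxy − ΣxΣy = 9194.22 − 9419.06 = -224.84
nΣx² − (Σx)² = 129184.02 − 125386.81 = 3797.21; nΣy² − (Σy)² = 738.48 − 707.56 = 30.92
r = -224.84 / √(3797.21 × 30.92) = -224.84 / 342.6510 ≈ -0.6562

-0.6562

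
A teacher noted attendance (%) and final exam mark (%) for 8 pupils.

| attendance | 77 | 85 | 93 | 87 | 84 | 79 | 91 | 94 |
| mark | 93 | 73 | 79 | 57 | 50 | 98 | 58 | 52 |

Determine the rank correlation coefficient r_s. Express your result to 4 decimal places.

Rank attendance: 1, 4, 7, 5, 3, 2, 6, 8
Rank mark: 7, 5, 6, 3, 1, 8, 4, 2
d = rank(attendance) − rank(mark): -6, -1, 1, 2, 2, -6, 2, 6; Σd² = 122
ρ = 1 − 6Σd² / [n(n²−1)] = 1 − 6×122 / (8×63) = 1 − 732/504 ≈ -0.4524

-0.4524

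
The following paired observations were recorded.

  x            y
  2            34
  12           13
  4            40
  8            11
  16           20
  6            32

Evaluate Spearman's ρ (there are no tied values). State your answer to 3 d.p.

-0.714

Rank x: 1, 5, 2, 4, 6, 3
Rank y: 5, 2, 6, 1, 3, 4
d = rank(x) − rank(y): -4, 3, -4, 3, 3, -1; Σd² = 60
ρ = 1 − 6Σd² / [n(n²−1)] = 1 − 6×60 / (6×35) = 1 − 360/210 ≈ -0.714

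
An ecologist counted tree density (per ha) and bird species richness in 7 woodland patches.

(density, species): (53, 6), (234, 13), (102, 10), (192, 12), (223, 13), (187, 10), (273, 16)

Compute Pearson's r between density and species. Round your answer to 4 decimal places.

n = 7, Σx = 1264, Σy = 80, Σx² = 264060, Σy² = 974, Σxy = 15821
nΣxy − ΣxΣy = 110747 − 101120 = 9627
nΣx² − (Σx)² = 1848420 − 1597696 = 250724; nΣy² − (Σy)² = 6818 − 6400 = 418
r = 9627 / √(250724 × 418) = 9627 / 10237.3157 ≈ 0.9404

0.9404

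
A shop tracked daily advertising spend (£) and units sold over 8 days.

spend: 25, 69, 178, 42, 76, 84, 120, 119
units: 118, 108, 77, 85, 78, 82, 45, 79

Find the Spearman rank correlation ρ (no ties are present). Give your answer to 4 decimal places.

Rank spend: 1, 3, 8, 2, 4, 5, 7, 6
Rank units: 8, 7, 2, 6, 3, 5, 1, 4
d = rank(spend) − rank(units): -7, -4, 6, -4, 1, 0, 6, 2; Σd² = 158
ρ = 1 − 6Σd² / [n(n²−1)] = 1 − 6×158 / (8×63) = 1 − 948/504 ≈ -0.8810

-0.8810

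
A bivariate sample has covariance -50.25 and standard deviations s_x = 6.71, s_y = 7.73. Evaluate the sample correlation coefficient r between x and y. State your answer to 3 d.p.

-0.969

r = Cov(x,y) / (s_x · s_y) = -50.25 / (6.71 × 7.73)
  = -50.25 / 51.8683 ≈ -0.969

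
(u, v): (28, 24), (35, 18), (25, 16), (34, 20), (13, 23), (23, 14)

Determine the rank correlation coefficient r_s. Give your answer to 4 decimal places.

Rank u: 4, 6, 3, 5, 1, 2
Rank v: 6, 3, 2, 4, 5, 1
d = rank(u) − rank(v): -2, 3, 1, 1, -4, 1; Σd² = 32
ρ = 1 − 6Σd² / [n(n²−1)] = 1 − 6×32 / (6×35) = 1 − 192/210 ≈ 0.0857

0.0857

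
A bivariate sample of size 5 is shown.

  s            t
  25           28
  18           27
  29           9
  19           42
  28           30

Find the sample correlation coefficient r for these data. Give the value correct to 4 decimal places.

-0.6334

n = 5, Σs = 119, Σt = 136, Σs² = 2935, Σt² = 4258, Σst = 3085
nΣst − ΣsΣt = 15425 − 16184 = -759
nΣs² − (Σs)² = 14675 − 14161 = 514; nΣt² − (Σt)² = 21290 − 18496 = 2794
r = -759 / √(514 × 2794) = -759 / 1198.3806 ≈ -0.6334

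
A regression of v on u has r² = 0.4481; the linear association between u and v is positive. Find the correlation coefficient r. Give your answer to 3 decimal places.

|r| = √0.4481 = 0.669
The association is positive, so r = 0.669.

0.669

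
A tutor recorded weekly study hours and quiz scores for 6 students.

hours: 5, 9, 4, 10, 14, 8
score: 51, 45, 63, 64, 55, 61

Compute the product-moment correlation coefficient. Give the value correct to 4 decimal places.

-0.1102

n = 6, Σx = 50, Σy = 339, Σx² = 482, Σy² = 19437, Σxy = 2810
nΣxy − ΣxΣy = 16860 − 16950 = -90
nΣx² − (Σx)² = 2892 − 2500 = 392; nΣy² − (Σy)² = 116622 − 114921 = 1701
r = -90 / √(392 × 1701) = -90 / 816.5733 ≈ -0.1102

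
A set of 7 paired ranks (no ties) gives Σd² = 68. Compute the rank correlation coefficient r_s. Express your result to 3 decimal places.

-0.214

ρ = 1 − 6Σd² / [n(n²−1)] = 1 − 6×68 / (7×48)
  = 1 − 408/336 = 1 − 1.2143 ≈ -0.214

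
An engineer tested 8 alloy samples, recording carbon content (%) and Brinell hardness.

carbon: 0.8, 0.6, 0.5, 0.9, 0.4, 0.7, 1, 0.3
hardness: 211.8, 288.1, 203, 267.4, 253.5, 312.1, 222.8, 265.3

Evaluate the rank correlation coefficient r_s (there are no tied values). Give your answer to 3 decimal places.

0.000

Rank carbon: 6, 4, 3, 7, 2, 5, 8, 1
Rank hardness: 2, 7, 1, 6, 4, 8, 3, 5
d = rank(carbon) − rank(hardness): 4, -3, 2, 1, -2, -3, 5, -4; Σd² = 84
ρ = 1 − 6Σd² / [n(n²−1)] = 1 − 6×84 / (8×63) = 1 − 504/504 ≈ 0.000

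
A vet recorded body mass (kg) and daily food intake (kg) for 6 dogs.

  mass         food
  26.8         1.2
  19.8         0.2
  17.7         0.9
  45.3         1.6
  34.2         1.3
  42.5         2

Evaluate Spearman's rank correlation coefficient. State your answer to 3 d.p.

0.886

Rank mass: 3, 2, 1, 6, 4, 5
Rank food: 3, 1, 2, 5, 4, 6
d = rank(mass) − rank(food): 0, 1, -1, 1, 0, -1; Σd² = 4
ρ = 1 − 6Σd² / [n(n²−1)] = 1 − 6×4 / (6×35) = 1 − 24/210 ≈ 0.886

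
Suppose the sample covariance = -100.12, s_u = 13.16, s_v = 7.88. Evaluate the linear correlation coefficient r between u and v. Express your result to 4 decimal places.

r = Cov(u,v) / (s_u · s_v) = -100.12 / (13.16 × 7.88)
  = -100.12 / 103.7008 ≈ -0.9655

-0.9655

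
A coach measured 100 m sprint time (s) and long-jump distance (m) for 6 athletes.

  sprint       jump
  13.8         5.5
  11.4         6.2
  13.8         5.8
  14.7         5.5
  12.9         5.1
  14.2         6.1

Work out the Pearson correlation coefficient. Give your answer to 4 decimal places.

-0.2797

n = 6, Σx = 80.8, Σy = 34.2, Σx² = 1094.98, Σy² = 195.8, Σxy = 459.88
nΣxy − ΣxΣy = 2759.28 − 2763.36 = -4.08
nΣx² − (Σx)² = 6569.88 − 6528.64 = 41.24; nΣy² − (Σy)² = 1174.8 − 1169.64 = 5.16
r = -4.08 / √(41.24 × 5.16) = -4.08 / 14.5876 ≈ -0.2797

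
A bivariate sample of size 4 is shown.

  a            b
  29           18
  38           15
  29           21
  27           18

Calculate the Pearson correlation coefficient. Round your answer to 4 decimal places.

-0.7461

n = 4, Σa = 123, Σb = 72, Σa² = 3855, Σb² = 1314, Σab = 2187
nΣab − ΣaΣb = 8748 − 8856 = -108
nΣa² − (Σa)² = 15420 − 15129 = 291; nΣb² − (Σb)² = 5256 − 5184 = 72
r = -108 / √(291 × 72) = -108 / 144.7481 ≈ -0.7461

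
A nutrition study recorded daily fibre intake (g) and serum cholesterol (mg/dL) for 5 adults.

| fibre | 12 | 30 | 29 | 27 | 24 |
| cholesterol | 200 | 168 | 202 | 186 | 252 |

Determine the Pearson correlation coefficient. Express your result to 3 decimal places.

-0.249

n = 5, Σx = 122, Σy = 1008, Σx² = 3190, Σy² = 207128, Σxy = 24368
nΣxy − ΣxΣy = 121840 − 122976 = -1136
nΣx² − (Σx)² = 15950 − 14884 = 1066; nΣy² − (Σy)² = 1035640 − 1016064 = 19576
r = -1136 / √(1066 × 19576) = -1136 / 4568.1524 ≈ -0.249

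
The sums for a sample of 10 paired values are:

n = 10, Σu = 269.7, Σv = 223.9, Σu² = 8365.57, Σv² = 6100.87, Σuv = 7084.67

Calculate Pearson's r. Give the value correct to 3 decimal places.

0.960

r = (nΣuv − ΣuΣv) / √[(nΣu² − (Σu)²)(nΣv² − (Σv)²)]
Numerator: 10×7084.67 − 269.7×223.9 = 10460.87
Denominator: √[(83655.7 − 72738.09)(61008.7 − 50131.21)] = √[10917.61 × 10877.49] = 10897.5315
r = 10460.87 / 10897.5315 ≈ 0.960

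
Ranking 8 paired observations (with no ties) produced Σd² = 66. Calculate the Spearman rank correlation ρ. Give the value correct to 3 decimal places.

ρ = 1 − 6Σd² / [n(n²−1)] = 1 − 6×66 / (8×63)
  = 1 − 396/504 = 1 − 0.7857 ≈ 0.214

0.214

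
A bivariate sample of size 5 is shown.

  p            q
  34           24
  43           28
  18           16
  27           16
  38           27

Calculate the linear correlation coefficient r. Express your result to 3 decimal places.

0.936

n = 5, Σp = 160, Σq = 111, Σp² = 5502, Σq² = 2601, Σpq = 3766
nΣpq − ΣpΣq = 18830 − 17760 = 1070
nΣp² − (Σp)² = 27510 − 25600 = 1910; nΣq² − (Σq)² = 13005 − 12321 = 684
r = 1070 / √(1910 × 684) = 1070 / 1142.9961 ≈ 0.936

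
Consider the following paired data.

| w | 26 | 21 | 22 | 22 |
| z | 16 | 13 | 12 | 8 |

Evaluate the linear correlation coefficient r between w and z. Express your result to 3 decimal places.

n = 4, Σw = 91, Σz = 49, Σw² = 2085, Σz² = 633, Σwz = 1129
nΣwz − ΣwΣz = 4516 − 4459 = 57
nΣw² − (Σw)² = 8340 − 8281 = 59; nΣz² − (Σz)² = 2532 − 2401 = 131
r = 57 / √(59 × 131) = 57 / 87.9147 ≈ 0.648

0.648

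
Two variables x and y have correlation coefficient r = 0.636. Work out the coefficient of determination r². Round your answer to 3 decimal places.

r² = (0.636)² = 0.404

0.404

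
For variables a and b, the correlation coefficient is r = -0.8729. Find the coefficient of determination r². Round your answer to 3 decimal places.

r² = (-0.8729)² = 0.762

0.762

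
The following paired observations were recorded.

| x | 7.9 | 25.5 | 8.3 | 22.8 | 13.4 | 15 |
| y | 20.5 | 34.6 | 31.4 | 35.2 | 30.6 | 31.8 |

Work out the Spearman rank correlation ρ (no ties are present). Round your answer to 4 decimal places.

Rank x: 1, 6, 2, 5, 3, 4
Rank y: 1, 5, 3, 6, 2, 4
d = rank(x) − rank(y): 0, 1, -1, -1, 1, 0; Σd² = 4
ρ = 1 − 6Σd² / [n(n²−1)] = 1 − 6×4 / (6×35) = 1 − 24/210 ≈ 0.8857

0.8857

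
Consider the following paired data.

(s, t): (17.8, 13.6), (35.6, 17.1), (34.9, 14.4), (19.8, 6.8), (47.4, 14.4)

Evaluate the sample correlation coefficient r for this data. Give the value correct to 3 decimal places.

n = 5, Σs = 155.5, Σt = 66.3, Σs² = 5441.01, Σt² = 938.33, Σst = 2170.6
nΣst − ΣsΣt = 10853 − 10309.65 = 543.35
nΣs² − (Σs)² = 27205.05 − 24180.25 = 3024.8; nΣt² − (Σt)² = 4691.65 − 4395.69 = 295.96
r = 543.35 / √(3024.8 × 295.96) = 543.35 / 946.1606 ≈ 0.574

0.574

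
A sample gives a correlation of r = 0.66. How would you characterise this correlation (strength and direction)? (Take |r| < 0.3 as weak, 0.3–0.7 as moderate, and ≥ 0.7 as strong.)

moderate positive

r = 0.66 > 0 so the relationship is positive.
|r| = 0.66, which falls in the moderate range.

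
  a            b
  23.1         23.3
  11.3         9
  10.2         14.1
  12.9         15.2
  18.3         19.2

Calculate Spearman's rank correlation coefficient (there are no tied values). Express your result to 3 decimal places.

0.900

Rank a: 5, 2, 1, 3, 4
Rank b: 5, 1, 2, 3, 4
d = rank(a) − rank(b): 0, 1, -1, 0, 0; Σd² = 2
ρ = 1 − 6Σd² / [n(n²−1)] = 1 − 6×2 / (5×24) = 1 − 12/120 ≈ 0.900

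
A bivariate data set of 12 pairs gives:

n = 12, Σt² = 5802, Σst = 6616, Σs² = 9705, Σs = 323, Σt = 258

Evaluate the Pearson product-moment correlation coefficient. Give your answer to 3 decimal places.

r = (nΣst − ΣsΣt) / √[(nΣs² − (Σs)²)(nΣt² − (Σt)²)]
Numerator: 12×6616 − 323×258 = -3942
Denominator: √[(116460 − 104329)(69624 − 66564)] = √[12131 × 3060] = 6092.6891
r = -3942 / 6092.6891 ≈ -0.647

-0.647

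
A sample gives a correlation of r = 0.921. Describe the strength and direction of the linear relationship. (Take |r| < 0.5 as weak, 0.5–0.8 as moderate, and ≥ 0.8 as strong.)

r = 0.921 > 0 so the relationship is positive.
|r| = 0.921, which falls in the strong range.

strong positive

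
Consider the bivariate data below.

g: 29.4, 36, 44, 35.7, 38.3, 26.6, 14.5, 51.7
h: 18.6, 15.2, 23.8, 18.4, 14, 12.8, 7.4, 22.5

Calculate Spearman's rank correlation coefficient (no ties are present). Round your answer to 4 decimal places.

0.7381

Rank g: 3, 5, 7, 4, 6, 2, 1, 8
Rank h: 6, 4, 8, 5, 3, 2, 1, 7
d = rank(g) − rank(h): -3, 1, -1, -1, 3, 0, 0, 1; Σd² = 22
ρ = 1 − 6Σd² / [n(n²−1)] = 1 − 6×22 / (8×63) = 1 − 132/504 ≈ 0.7381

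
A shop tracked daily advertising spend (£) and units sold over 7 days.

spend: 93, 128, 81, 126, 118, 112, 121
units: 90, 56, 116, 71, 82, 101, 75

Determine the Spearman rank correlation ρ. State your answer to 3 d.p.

-0.964

Rank spend: 2, 7, 1, 6, 4, 3, 5
Rank units: 5, 1, 7, 2, 4, 6, 3
d = rank(spend) − rank(units): -3, 6, -6, 4, 0, -3, 2; Σd² = 110
ρ = 1 − 6Σd² / [n(n²−1)] = 1 − 6×110 / (7×48) = 1 − 660/336 ≈ -0.964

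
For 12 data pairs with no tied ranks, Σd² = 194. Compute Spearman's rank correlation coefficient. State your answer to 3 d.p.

0.322

ρ = 1 − 6Σd² / [n(n²−1)] = 1 − 6×194 / (12×143)
  = 1 − 1164/1716 = 1 − 0.6783 ≈ 0.322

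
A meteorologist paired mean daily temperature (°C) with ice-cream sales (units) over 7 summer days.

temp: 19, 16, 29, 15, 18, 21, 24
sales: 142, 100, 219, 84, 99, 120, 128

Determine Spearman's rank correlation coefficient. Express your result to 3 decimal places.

Rank temp: 4, 2, 7, 1, 3, 5, 6
Rank sales: 6, 3, 7, 1, 2, 4, 5
d = rank(temp) − rank(sales): -2, -1, 0, 0, 1, 1, 1; Σd² = 8
ρ = 1 − 6Σd² / [n(n²−1)] = 1 − 6×8 / (7×48) = 1 − 48/336 ≈ 0.857

0.857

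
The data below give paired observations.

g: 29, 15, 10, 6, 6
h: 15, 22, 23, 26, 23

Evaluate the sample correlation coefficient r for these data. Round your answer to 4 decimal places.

n = 5, Σg = 66, Σh = 109, Σg² = 1238, Σh² = 2443, Σgh = 1289
nΣgh − ΣgΣh = 6445 − 7194 = -749
nΣg² − (Σg)² = 6190 − 4356 = 1834; nΣh² − (Σh)² = 12215 − 11881 = 334
r = -749 / √(1834 × 334) = -749 / 782.6596 ≈ -0.9570

-0.9570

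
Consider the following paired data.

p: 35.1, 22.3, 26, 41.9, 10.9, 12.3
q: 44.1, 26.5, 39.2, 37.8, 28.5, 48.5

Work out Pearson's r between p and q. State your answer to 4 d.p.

0.1708

n = 6, Σp = 148.5, Σq = 224.6, Σp² = 4431.01, Σq² = 8777.04, Σpq = 5649.08
nΣpq − ΣpΣq = 33894.48 − 33353.1 = 541.38
nΣp² − (Σp)² = 26586.06 − 22052.25 = 4533.81; nΣq² − (Σq)² = 52662.24 − 50445.16 = 2217.08
r = 541.38 / √(4533.81 × 2217.08) = 541.38 / 3170.4605 ≈ 0.1708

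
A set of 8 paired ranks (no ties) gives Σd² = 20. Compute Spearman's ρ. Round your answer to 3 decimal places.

ρ = 1 − 6Σd² / [n(n²−1)] = 1 − 6×20 / (8×63)
  = 1 − 120/504 = 1 − 0.2381 ≈ 0.762

0.762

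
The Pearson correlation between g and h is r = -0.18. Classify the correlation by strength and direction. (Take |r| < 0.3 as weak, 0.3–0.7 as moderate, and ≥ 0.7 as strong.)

r = -0.18 < 0 so the relationship is negative.
|r| = 0.18, which falls in the weak range.

weak negative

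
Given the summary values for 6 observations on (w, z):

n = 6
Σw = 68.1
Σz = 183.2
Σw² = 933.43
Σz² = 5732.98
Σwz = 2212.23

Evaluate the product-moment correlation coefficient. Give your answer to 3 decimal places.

r = (nΣwz − ΣwΣz) / √[(nΣw² − (Σw)²)(nΣz² − (Σz)²)]
Numerator: 6×2212.23 − 68.1×183.2 = 797.46
Denominator: √[(5600.58 − 4637.61)(34397.88 − 33562.24)] = √[962.97 × 835.64] = 897.0486
r = 797.46 / 897.0486 ≈ 0.889

0.889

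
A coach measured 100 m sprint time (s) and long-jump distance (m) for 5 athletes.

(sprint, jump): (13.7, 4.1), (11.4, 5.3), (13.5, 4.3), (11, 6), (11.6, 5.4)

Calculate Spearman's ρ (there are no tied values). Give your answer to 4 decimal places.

-0.9000

Rank sprint: 5, 2, 4, 1, 3
Rank jump: 1, 3, 2, 5, 4
d = rank(sprint) − rank(jump): 4, -1, 2, -4, -1; Σd² = 38
ρ = 1 − 6Σd² / [n(n²−1)] = 1 − 6×38 / (5×24) = 1 − 228/120 ≈ -0.9000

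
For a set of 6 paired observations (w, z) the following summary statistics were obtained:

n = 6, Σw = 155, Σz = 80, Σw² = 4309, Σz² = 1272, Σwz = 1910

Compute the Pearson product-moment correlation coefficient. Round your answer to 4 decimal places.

r = (nΣwz − ΣwΣz) / √[(nΣw² − (Σw)²)(nΣz² − (Σz)²)]
Numerator: 6×1910 − 155×80 = -940
Denominator: √[(25854 − 24025)(7632 − 6400)] = √[1829 × 1232] = 1501.1089
r = -940 / 1501.1089 ≈ -0.6262

-0.6262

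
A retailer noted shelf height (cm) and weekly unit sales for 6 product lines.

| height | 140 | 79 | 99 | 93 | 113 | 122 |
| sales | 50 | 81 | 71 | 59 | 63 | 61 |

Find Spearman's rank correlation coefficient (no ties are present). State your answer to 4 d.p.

Rank height: 6, 1, 3, 2, 4, 5
Rank sales: 1, 6, 5, 2, 4, 3
d = rank(height) − rank(sales): 5, -5, -2, 0, 0, 2; Σd² = 58
ρ = 1 − 6Σd² / [n(n²−1)] = 1 − 6×58 / (6×35) = 1 − 348/210 ≈ -0.6571

-0.6571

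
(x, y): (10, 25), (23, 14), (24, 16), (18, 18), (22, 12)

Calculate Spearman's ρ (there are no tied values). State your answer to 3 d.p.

-0.600

Rank x: 1, 4, 5, 2, 3
Rank y: 5, 2, 3, 4, 1
d = rank(x) − rank(y): -4, 2, 2, -2, 2; Σd² = 32
ρ = 1 − 6Σd² / [n(n²−1)] = 1 − 6×32 / (5×24) = 1 − 192/120 ≈ -0.600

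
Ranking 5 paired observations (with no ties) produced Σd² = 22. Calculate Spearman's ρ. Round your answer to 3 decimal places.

-0.100

ρ = 1 − 6Σd² / [n(n²−1)] = 1 − 6×22 / (5×24)
  = 1 − 132/120 = 1 − 1.1000 ≈ -0.100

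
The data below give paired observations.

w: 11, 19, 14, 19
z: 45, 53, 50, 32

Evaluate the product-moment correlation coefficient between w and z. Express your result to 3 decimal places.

-0.228

n = 4, Σw = 63, Σz = 180, Σw² = 1039, Σz² = 8358, Σwz = 2810
nΣwz − ΣwΣz = 11240 − 11340 = -100
nΣw² − (Σw)² = 4156 − 3969 = 187; nΣz² − (Σz)² = 33432 − 32400 = 1032
r = -100 / √(187 × 1032) = -100 / 439.2994 ≈ -0.228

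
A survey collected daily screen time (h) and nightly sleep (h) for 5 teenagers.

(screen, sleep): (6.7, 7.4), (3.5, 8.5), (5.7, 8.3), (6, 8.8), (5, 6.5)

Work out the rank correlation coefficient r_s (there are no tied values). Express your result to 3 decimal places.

0.000

Rank screen: 5, 1, 3, 4, 2
Rank sleep: 2, 4, 3, 5, 1
d = rank(screen) − rank(sleep): 3, -3, 0, -1, 1; Σd² = 20
ρ = 1 − 6Σd² / [n(n²−1)] = 1 − 6×20 / (5×24) = 1 − 120/120 ≈ 0.000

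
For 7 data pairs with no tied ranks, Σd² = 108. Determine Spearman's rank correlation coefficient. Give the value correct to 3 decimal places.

-0.929

ρ = 1 − 6Σd² / [n(n²−1)] = 1 − 6×108 / (7×48)
  = 1 − 648/336 = 1 − 1.9286 ≈ -0.929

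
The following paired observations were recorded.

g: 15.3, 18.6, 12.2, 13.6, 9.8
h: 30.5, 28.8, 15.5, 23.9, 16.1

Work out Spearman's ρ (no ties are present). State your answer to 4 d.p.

0.8000

Rank g: 4, 5, 2, 3, 1
Rank h: 5, 4, 1, 3, 2
d = rank(g) − rank(h): -1, 1, 1, 0, -1; Σd² = 4
ρ = 1 − 6Σd² / [n(n²−1)] = 1 − 6×4 / (5×24) = 1 − 24/120 ≈ 0.8000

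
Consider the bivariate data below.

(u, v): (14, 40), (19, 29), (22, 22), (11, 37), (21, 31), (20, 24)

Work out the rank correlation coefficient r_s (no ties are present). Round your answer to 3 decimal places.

Rank u: 2, 3, 6, 1, 5, 4
Rank v: 6, 3, 1, 5, 4, 2
d = rank(u) − rank(v): -4, 0, 5, -4, 1, 2; Σd² = 62
ρ = 1 − 6Σd² / [n(n²−1)] = 1 − 6×62 / (6×35) = 1 − 372/210 ≈ -0.771

-0.771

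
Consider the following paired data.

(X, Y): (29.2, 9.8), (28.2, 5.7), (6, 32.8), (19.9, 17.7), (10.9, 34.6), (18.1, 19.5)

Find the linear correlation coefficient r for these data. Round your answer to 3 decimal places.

n = 6, ΣX = 112.3, ΣY = 120.1, ΣX² = 2526.31, ΣY² = 3095.07, ΣXY = 1726.02
nΣXY − ΣXΣY = 10356.12 − 13487.23 = -3131.11
nΣX² − (ΣX)² = 15157.86 − 12611.29 = 2546.57; nΣY² − (ΣY)² = 18570.42 − 14424.01 = 4146.41
r = -3131.11 / √(2546.57 × 4146.41) = -3131.11 / 3249.4805 ≈ -0.964

-0.964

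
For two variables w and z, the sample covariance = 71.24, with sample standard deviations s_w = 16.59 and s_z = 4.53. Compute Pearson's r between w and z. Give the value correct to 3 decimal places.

0.948

r = Cov(w,z) / (s_w · s_z) = 71.24 / (16.59 × 4.53)
  = 71.24 / 75.1527 ≈ 0.948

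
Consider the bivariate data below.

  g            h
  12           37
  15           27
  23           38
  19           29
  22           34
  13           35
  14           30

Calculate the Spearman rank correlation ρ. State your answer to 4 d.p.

0.0000

Rank g: 1, 4, 7, 5, 6, 2, 3
Rank h: 6, 1, 7, 2, 4, 5, 3
d = rank(g) − rank(h): -5, 3, 0, 3, 2, -3, 0; Σd² = 56
ρ = 1 − 6Σd² / [n(n²−1)] = 1 − 6×56 / (7×48) = 1 − 336/336 ≈ 0.0000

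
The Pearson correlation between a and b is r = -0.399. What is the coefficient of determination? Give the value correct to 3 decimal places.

0.159

r² = (-0.399)² = 0.159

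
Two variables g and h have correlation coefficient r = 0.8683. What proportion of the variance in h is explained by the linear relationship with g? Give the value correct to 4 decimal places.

r² = (0.8683)² = 0.7539

0.7539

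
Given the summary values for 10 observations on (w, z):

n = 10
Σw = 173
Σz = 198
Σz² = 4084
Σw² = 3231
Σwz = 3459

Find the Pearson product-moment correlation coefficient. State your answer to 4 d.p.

r = (nΣwz − ΣwΣz) / √[(nΣw² − (Σw)²)(nΣz² − (Σz)²)]
Numerator: 10×3459 − 173×198 = 336
Denominator: √[(32310 − 29929)(40840 − 39204)] = √[2381 × 1636] = 1973.6555
r = 336 / 1973.6555 ≈ 0.1702

0.1702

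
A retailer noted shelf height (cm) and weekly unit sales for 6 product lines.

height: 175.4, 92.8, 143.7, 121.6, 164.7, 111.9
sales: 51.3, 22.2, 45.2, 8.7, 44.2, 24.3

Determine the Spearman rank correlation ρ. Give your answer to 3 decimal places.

0.771

Rank height: 6, 1, 4, 3, 5, 2
Rank sales: 6, 2, 5, 1, 4, 3
d = rank(height) − rank(sales): 0, -1, -1, 2, 1, -1; Σd² = 8
ρ = 1 − 6Σd² / [n(n²−1)] = 1 − 6×8 / (6×35) = 1 − 48/210 ≈ 0.771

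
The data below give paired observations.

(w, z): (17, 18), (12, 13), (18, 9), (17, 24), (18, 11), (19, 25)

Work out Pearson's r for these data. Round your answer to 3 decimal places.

0.258

n = 6, Σw = 101, Σz = 100, Σw² = 1731, Σz² = 1896, Σwz = 1705
nΣwz − ΣwΣz = 10230 − 10100 = 130
nΣw² − (Σw)² = 10386 − 10201 = 185; nΣz² − (Σz)² = 11376 − 10000 = 1376
r = 130 / √(185 × 1376) = 130 / 504.5394 ≈ 0.258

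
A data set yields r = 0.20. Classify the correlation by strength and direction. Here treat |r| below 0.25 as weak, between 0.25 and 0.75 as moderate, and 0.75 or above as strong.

r = 0.20 > 0 so the relationship is positive.
|r| = 0.20, which falls in the weak range.

weak positive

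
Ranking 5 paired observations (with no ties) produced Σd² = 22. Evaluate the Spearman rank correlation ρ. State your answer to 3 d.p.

-0.100

ρ = 1 − 6Σd² / [n(n²−1)] = 1 − 6×22 / (5×24)
  = 1 − 132/120 = 1 − 1.1000 ≈ -0.100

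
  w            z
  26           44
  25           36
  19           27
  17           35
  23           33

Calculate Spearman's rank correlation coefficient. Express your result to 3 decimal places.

0.700

Rank w: 5, 4, 2, 1, 3
Rank z: 5, 4, 1, 3, 2
d = rank(w) − rank(z): 0, 0, 1, -2, 1; Σd² = 6
ρ = 1 − 6Σd² / [n(n²−1)] = 1 − 6×6 / (5×24) = 1 − 36/120 ≈ 0.700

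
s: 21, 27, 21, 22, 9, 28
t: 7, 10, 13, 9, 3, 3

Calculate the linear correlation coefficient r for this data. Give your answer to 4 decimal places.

n = 6, Σs = 128, Σt = 45, Σs² = 2960, Σt² = 417, Σst = 999
nΣst − ΣsΣt = 5994 − 5760 = 234
nΣs² − (Σs)² = 17760 − 16384 = 1376; nΣt² − (Σt)² = 2502 − 2025 = 477
r = 234 / √(1376 × 477) = 234 / 810.1555 ≈ 0.2888

0.2888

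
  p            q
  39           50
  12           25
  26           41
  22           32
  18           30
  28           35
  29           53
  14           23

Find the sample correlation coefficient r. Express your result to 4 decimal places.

n = 8, Σp = 188, Σq = 289, Σp² = 4970, Σq² = 11293, Σpq = 7399
nΣpq − ΣpΣq = 59192 − 54332 = 4860
nΣp² − (Σp)² = 39760 − 35344 = 4416; nΣq² − (Σq)² = 90344 − 83521 = 6823
r = 4860 / √(4416 × 6823) = 4860 / 5489.1136 ≈ 0.8854

0.8854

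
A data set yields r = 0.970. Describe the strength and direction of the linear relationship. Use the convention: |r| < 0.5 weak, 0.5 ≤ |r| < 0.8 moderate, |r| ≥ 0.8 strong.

r = 0.970 > 0 so the relationship is positive.
|r| = 0.970, which falls in the strong range.

strong positive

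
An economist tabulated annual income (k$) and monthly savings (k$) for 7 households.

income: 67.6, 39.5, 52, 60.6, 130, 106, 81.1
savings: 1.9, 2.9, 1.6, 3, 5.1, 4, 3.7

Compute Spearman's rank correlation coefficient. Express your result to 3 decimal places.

Rank income: 4, 1, 2, 3, 7, 6, 5
Rank savings: 2, 3, 1, 4, 7, 6, 5
d = rank(income) − rank(savings): 2, -2, 1, -1, 0, 0, 0; Σd² = 10
ρ = 1 − 6Σd² / [n(n²−1)] = 1 − 6×10 / (7×48) = 1 − 60/336 ≈ 0.821

0.821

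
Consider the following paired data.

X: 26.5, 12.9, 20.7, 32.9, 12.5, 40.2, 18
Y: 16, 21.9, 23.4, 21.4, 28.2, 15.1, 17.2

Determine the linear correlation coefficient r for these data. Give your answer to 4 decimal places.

-0.6349

n = 7, ΣX = 163.7, ΣY = 143.2, ΣX² = 4475.85, ΣY² = 3060.22, ΣXY = 3164.07
nΣXY − ΣXΣY = 22148.49 − 23441.84 = -1293.35
nΣX² − (ΣX)² = 31330.95 − 26797.69 = 4533.26; nΣY² − (ΣY)² = 21421.54 − 20506.24 = 915.3
r = -1293.35 / √(4533.26 × 915.3) = -1293.35 / 2036.9813 ≈ -0.6349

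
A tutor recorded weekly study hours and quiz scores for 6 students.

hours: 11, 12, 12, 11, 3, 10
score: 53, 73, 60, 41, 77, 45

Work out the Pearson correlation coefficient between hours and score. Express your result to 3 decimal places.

-0.481

n = 6, Σx = 59, Σy = 349, Σx² = 639, Σy² = 21373, Σxy = 3311
nΣxy − ΣxΣy = 19866 − 20591 = -725
nΣx² − (Σx)² = 3834 − 3481 = 353; nΣy² − (Σy)² = 128238 − 121801 = 6437
r = -725 / √(353 × 6437) = -725 / 1507.4021 ≈ -0.481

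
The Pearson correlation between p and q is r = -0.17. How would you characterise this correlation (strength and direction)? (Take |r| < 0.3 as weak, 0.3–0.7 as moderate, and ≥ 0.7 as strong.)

r = -0.17 < 0 so the relationship is negative.
|r| = 0.17, which falls in the weak range.

weak negative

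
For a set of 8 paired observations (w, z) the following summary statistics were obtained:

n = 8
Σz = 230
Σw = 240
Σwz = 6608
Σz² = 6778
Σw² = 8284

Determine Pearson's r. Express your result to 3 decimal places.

-0.689

r = (nΣwz − ΣwΣz) / √[(nΣw² − (Σw)²)(nΣz² − (Σz)²)]
Numerator: 8×6608 − 240×230 = -2336
Denominator: √[(66272 − 57600)(54224 − 52900)] = √[8672 × 1324] = 3388.4699
r = -2336 / 3388.4699 ≈ -0.689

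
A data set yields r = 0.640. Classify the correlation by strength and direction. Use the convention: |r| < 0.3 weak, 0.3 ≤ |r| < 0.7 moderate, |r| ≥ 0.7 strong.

moderate positive

r = 0.640 > 0 so the relationship is positive.
|r| = 0.640, which falls in the moderate range.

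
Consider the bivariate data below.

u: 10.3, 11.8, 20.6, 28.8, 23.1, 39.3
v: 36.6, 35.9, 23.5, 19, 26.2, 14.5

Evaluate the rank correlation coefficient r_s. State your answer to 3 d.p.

Rank u: 1, 2, 3, 5, 4, 6
Rank v: 6, 5, 3, 2, 4, 1
d = rank(u) − rank(v): -5, -3, 0, 3, 0, 5; Σd² = 68
ρ = 1 − 6Σd² / [n(n²−1)] = 1 − 6×68 / (6×35) = 1 − 408/210 ≈ -0.943

-0.943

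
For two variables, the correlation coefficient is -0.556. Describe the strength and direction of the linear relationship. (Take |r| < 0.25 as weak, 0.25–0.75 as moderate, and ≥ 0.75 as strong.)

moderate negative

r = -0.556 < 0 so the relationship is negative.
|r| = 0.556, which falls in the moderate range.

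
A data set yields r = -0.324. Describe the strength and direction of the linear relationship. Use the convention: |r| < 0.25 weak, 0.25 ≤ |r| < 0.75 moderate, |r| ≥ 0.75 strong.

moderate negative

r = -0.324 < 0 so the relationship is negative.
|r| = 0.324, which falls in the moderate range.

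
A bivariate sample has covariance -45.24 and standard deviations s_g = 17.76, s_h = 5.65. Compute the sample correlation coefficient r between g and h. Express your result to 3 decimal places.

-0.451

r = Cov(g,h) / (s_g · s_h) = -45.24 / (17.76 × 5.65)
  = -45.24 / 100.3440 ≈ -0.451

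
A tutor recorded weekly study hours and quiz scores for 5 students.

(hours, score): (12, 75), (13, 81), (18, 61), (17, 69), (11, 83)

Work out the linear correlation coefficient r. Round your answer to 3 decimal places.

n = 5, Σx = 71, Σy = 369, Σx² = 1047, Σy² = 27557, Σxy = 5137
nΣxy − ΣxΣy = 25685 − 26199 = -514
nΣx² − (Σx)² = 5235 − 5041 = 194; nΣy² − (Σy)² = 137785 − 136161 = 1624
r = -514 / √(194 × 1624) = -514 / 561.2985 ≈ -0.916

-0.916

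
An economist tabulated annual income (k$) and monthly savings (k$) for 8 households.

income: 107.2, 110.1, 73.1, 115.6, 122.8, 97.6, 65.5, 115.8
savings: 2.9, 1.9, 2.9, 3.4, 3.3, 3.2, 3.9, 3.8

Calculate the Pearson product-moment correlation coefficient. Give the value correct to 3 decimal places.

-0.176

n = 8, Σx = 807.7, Σy = 25.3, Σx² = 84626.31, Σy² = 82.77, Σxy = 2538.15
nΣxy − ΣxΣy = 20305.2 − 20434.81 = -129.61
nΣx² − (Σx)² = 677010.48 − 652379.29 = 24631.19; nΣy² − (Σy)² = 662.16 − 640.09 = 22.07
r = -129.61 / √(24631.19 × 22.07) = -129.61 / 737.2994 ≈ -0.176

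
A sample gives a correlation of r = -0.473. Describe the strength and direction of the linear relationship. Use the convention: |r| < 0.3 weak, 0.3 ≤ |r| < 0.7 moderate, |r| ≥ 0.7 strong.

moderate negative

r = -0.473 < 0 so the relationship is negative.
|r| = 0.473, which falls in the moderate range.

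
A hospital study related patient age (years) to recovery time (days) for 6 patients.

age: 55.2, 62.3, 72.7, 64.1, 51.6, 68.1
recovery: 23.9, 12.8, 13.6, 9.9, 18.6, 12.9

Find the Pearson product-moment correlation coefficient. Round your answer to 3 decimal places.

-0.689

n = 6, Σx = 374, Σy = 91.7, Σx² = 23622.6, Σy² = 1530.39, Σxy = 5578.28
nΣxy − ΣxΣy = 33469.68 − 34295.8 = -826.12
nΣx² − (Σx)² = 141735.6 − 139876 = 1859.6; nΣy² − (Σy)² = 9182.34 − 8408.89 = 773.45
r = -826.12 / √(1859.6 × 773.45) = -826.12 / 1199.2946 ≈ -0.689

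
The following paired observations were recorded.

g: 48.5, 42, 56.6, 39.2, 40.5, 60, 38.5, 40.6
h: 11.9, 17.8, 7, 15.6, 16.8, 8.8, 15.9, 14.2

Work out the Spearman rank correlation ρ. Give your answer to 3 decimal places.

Rank g: 6, 5, 7, 2, 3, 8, 1, 4
Rank h: 3, 8, 1, 5, 7, 2, 6, 4
d = rank(g) − rank(h): 3, -3, 6, -3, -4, 6, -5, 0; Σd² = 140
ρ = 1 − 6Σd² / [n(n²−1)] = 1 − 6×140 / (8×63) = 1 − 840/504 ≈ -0.667

-0.667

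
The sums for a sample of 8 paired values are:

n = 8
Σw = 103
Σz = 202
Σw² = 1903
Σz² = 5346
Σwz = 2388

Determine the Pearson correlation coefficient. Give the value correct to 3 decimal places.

-0.565

r = (nΣwz − ΣwΣz) / √[(nΣw² − (Σw)²)(nΣz² − (Σz)²)]
Numerator: 8×2388 − 103×202 = -1702
Denominator: √[(15224 − 10609)(42768 − 40804)] = √[4615 × 1964] = 3010.6245
r = -1702 / 3010.6245 ≈ -0.565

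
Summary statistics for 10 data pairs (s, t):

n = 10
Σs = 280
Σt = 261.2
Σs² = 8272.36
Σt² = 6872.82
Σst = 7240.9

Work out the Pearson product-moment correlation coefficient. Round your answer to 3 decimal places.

r = (nΣst − ΣsΣt) / √[(nΣs² − (Σs)²)(nΣt² − (Σt)²)]
Numerator: 10×7240.9 − 280×261.2 = -727
Denominator: √[(82723.6 − 78400)(68728.2 − 68225.44)] = √[4323.6 × 502.76] = 1474.3586
r = -727 / 1474.3586 ≈ -0.493

-0.493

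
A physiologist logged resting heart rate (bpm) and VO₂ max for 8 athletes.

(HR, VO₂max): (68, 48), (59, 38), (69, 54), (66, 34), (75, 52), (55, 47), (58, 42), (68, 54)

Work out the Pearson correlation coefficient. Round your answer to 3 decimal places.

n = 8, Σx = 518, Σy = 369, Σx² = 33860, Σy² = 17413, Σxy = 24069
nΣxy − ΣxΣy = 192552 − 191142 = 1410
nΣx² − (Σx)² = 270880 − 268324 = 2556; nΣy² − (Σy)² = 139304 − 136161 = 3143
r = 1410 / √(2556 × 3143) = 1410 / 2834.3444 ≈ 0.497

0.497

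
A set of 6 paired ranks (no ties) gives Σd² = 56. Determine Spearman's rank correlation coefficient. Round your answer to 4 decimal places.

ρ = 1 − 6Σd² / [n(n²−1)] = 1 − 6×56 / (6×35)
  = 1 − 336/210 = 1 − 1.60000 ≈ -0.6000

-0.6000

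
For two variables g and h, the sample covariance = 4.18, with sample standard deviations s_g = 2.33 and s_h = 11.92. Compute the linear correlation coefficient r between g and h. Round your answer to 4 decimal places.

0.1505

r = Cov(g,h) / (s_g · s_h) = 4.18 / (2.33 × 11.92)
  = 4.18 / 27.7736 ≈ 0.1505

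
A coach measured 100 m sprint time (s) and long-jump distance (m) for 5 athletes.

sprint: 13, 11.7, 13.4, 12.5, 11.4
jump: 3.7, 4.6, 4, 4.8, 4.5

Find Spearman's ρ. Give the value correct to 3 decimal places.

Rank sprint: 4, 2, 5, 3, 1
Rank jump: 1, 4, 2, 5, 3
d = rank(sprint) − rank(jump): 3, -2, 3, -2, -2; Σd² = 30
ρ = 1 − 6Σd² / [n(n²−1)] = 1 − 6×30 / (5×24) = 1 − 180/120 ≈ -0.500

-0.500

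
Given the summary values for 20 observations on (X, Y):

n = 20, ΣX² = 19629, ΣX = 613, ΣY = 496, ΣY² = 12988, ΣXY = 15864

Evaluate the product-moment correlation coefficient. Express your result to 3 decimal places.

0.871

r = (nΣXY − ΣXΣY) / √[(nΣX² − (ΣX)²)(nΣY² − (ΣY)²)]
Numerator: 20×15864 − 613×496 = 13232
Denominator: √[(392580 − 375769)(259760 − 246016)] = √[16811 × 13744] = 15200.3416
r = 13232 / 15200.3416 ≈ 0.871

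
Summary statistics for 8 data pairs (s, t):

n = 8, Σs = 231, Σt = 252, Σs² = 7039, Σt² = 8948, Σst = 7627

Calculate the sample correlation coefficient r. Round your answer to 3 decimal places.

0.574

r = (nΣst − ΣsΣt) / √[(nΣs² − (Σs)²)(nΣt² − (Σt)²)]
Numerator: 8×7627 − 231×252 = 2804
Denominator: √[(56312 − 53361)(71584 − 63504)] = √[2951 × 8080] = 4883.0400
r = 2804 / 4883.0400 ≈ 0.574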